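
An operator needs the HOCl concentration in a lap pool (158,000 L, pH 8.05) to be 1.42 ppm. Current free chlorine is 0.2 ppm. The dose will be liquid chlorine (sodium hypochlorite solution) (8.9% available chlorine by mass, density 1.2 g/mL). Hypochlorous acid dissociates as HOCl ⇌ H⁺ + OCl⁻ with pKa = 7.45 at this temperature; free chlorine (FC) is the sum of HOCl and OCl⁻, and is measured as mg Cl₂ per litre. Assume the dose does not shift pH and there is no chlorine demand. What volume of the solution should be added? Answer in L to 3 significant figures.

10.2 L

[OCl⁻]/[HOCl] = 10^(pH − pKa) = 10^(8.05 − 7.45) = 3.981; fraction as HOCl = 1/(1 + 3.981) = 0.2008.
Free chlorine required for 1.42 ppm HOCl: 1.42 / 0.2008 = 7.073 ppm.
FC to add: 7.073 − 0.2 = 6.873 mg/L as Cl₂.
Cl₂ equivalent: 6.873 mg/L × 158,000 L = 1086 g.
Product at 8.9% available Cl: 1086 / 0.089 = 12,200 g.
Volume: 12,200 g ÷ 1.2 g/mL = 10,170 mL.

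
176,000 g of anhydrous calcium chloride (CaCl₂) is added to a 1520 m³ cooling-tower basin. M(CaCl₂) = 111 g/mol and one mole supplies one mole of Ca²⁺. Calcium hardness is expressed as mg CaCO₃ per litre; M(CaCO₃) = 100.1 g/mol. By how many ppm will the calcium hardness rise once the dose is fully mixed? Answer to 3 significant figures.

Volume: 1520 m³ = 1,520,000 L.
Moles of Ca²⁺: 176,000 g ÷ 111 g/mol = 1586 mol.
As CaCO₃: 1586 mol × 100.1 g/mol = 158,700 g.
Rise: 158,700 g / 1,520,000 L × 1000 = 104.4 mg/L.

104 ppm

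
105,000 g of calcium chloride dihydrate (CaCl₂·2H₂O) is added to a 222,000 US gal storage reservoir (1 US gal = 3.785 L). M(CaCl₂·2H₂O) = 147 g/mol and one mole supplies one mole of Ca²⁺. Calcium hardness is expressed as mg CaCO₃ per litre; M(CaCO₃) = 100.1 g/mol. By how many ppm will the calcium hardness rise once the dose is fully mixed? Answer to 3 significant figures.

85.1 ppm

Volume: 222,000 US gal × 3.785 L/gal = 840,270 L.
Moles of Ca²⁺: 105,000 g ÷ 147 g/mol = 714.3 mol.
As CaCO₃: 714.3 mol × 100.1 g/mol = 71,500 g.
Rise: 71,500 g / 840,270 L × 1000 = 85.09 mg/L.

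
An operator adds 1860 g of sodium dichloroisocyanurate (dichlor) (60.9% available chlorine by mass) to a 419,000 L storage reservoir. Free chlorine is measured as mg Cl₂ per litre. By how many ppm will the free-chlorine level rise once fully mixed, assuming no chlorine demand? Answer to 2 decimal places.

2.70 ppm

Available chlorine delivered: 1860 g × 0.609 = 1133 g as Cl₂.
Concentration rise: 1133 g / 419,000 L = 2.703 mg/L = 2.70 ppm.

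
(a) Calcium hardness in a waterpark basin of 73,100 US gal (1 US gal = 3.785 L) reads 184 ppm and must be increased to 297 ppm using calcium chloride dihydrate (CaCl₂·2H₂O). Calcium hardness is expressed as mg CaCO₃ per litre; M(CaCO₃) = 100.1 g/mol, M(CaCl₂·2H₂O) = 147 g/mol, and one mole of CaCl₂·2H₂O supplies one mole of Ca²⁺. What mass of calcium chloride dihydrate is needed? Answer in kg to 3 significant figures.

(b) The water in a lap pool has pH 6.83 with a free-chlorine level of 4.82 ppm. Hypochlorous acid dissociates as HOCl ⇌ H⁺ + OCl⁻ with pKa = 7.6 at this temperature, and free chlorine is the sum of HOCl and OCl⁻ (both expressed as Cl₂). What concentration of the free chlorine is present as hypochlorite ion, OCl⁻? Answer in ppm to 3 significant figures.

(a) 45.9 kg; (b) 0.700 ppm

(a) Volume: 73,100 US gal × 3.785 L/gal = 276,684 L.
(a) Hardness to add: (297 − 184) = 113 mg/L as CaCO₃ × 276,684 L = 31,270 g as CaCO₃.
(a) Moles of Ca²⁺ (1 mol Ca²⁺ ≡ 1 mol CaCO₃): 31,270 / 100.1 g/mol = 312.3 mol.
(a) Mass of CaCl₂·2H₂O: 312.3 × 147 = 45,910 g.

(b) [OCl⁻]/[HOCl] = 10^(pH − pKa) = 10^(6.83 − 7.6) = 10^-0.77 = 0.1698.
(b) Fraction as HOCl = 1 / (1 + 0.1698) = 0.8548.
(b) OCl⁻ = (1 − 0.8548) × 4.82 ppm = 0.6997 ppm.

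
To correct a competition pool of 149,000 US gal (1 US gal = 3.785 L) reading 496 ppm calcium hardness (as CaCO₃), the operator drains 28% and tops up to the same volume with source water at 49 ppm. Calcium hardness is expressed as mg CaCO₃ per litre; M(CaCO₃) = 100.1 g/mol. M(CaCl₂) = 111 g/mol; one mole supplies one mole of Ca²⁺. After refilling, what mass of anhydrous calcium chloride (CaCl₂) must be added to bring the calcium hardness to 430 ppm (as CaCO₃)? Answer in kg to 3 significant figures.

37.0 kg

Volume: 149,000 US gal × 3.785 L/gal = 563,965 L.
After draining 28% and refilling: 496 × 0.72 + 49 × 0.28 = 370.84 ppm.
Deficit to target: 430 − 370.84 = 59.16 mg/L.
As CaCO₃: 59.16 mg/L × 563,965 L = 33,360 g; ÷ 100.1 = 333.3 mol Ca²⁺.
Mass: 333.3 × 111 = 37,000 g.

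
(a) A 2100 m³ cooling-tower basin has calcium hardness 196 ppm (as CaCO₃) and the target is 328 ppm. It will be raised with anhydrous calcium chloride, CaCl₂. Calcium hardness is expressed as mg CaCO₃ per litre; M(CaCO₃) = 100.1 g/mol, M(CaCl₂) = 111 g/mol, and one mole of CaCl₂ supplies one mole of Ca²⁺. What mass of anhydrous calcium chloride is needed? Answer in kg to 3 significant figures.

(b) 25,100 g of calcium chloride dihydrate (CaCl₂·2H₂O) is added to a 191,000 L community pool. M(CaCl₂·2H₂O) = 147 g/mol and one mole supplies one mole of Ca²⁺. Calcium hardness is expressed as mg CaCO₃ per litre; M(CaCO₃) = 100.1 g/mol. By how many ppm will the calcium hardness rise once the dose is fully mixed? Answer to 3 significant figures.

(a) Volume: 2100 m³ = 2,100,000 L.
(a) Hardness to add: (328 − 196) = 132 mg/L as CaCO₃ × 2,100,000 L = 277,200 g as CaCO₃.
(a) Moles of Ca²⁺ (1 mol Ca²⁺ ≡ 1 mol CaCO₃): 277,200 / 100.1 g/mol = 2769 mol.
(a) Mass of CaCl₂: 2769 × 111 = 307,400 g.

(b) Moles of Ca²⁺: 25,100 g ÷ 147 g/mol = 170.7 mol.
(b) As CaCO₃: 170.7 mol × 100.1 g/mol = 17,090 g.
(b) Rise: 17,090 g / 191,000 L × 1000 = 89.49 mg/L.

(a) 307 kg; (b) 89.5 ppm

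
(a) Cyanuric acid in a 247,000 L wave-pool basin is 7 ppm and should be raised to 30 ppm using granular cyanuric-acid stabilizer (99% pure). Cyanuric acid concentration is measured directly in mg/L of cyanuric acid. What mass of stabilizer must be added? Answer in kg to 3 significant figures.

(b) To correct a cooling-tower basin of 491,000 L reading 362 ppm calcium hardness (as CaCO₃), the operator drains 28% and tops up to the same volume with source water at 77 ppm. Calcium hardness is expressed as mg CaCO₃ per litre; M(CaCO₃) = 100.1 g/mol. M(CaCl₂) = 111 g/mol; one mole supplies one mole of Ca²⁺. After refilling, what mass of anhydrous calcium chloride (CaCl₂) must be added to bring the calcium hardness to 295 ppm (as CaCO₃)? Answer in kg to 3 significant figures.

(a) 5.74 kg; (b) 6.97 kg

(a) CYA to add: (30 − 7) = 23 mg/L × 247,000 L = 5681 g cyanuric acid.
(a) At 99% purity: 5681 / 0.99 = 5738 g product.

(b) After draining 28% and refilling: 362 × 0.72 + 77 × 0.28 = 282.2 ppm.
(b) Deficit to target: 295 − 282.2 = 12.8 mg/L.
(b) As CaCO₃: 12.8 mg/L × 491,000 L = 6285 g; ÷ 100.1 = 62.79 mol Ca²⁺.
(b) Mass: 62.79 × 111 = 6969 g.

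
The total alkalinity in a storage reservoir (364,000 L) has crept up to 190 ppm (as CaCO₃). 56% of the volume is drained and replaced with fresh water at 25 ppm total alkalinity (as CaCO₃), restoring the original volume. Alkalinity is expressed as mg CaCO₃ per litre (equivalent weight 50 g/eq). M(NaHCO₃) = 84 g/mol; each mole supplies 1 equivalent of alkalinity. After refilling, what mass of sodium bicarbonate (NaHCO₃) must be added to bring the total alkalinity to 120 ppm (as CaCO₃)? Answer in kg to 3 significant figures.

13.7 kg

After draining 56% and refilling: 190 × 0.44 + 25 × 0.56 = 97.6 ppm.
Deficit to target: 120 − 97.6 = 22.4 mg/L.
As CaCO₃: 22.4 mg/L × 364,000 L = 8154 g; ÷ 50 g/eq ÷ 1 = 163.1 mol NaHCO₃.
Mass: 163.1 × 84 = 13,700 g.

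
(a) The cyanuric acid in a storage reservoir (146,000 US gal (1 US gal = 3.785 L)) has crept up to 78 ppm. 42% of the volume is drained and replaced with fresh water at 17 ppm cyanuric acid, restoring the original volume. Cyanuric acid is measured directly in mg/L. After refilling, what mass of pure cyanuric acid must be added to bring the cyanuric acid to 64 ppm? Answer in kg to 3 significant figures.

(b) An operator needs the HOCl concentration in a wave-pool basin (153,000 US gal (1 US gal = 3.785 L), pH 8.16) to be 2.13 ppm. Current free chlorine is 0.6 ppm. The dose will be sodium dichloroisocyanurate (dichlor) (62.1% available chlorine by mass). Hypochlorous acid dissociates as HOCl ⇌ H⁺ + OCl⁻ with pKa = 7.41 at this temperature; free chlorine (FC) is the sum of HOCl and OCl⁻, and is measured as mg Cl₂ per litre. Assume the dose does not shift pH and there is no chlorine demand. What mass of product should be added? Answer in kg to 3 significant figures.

(a) 6.42 kg; (b) 12.6 kg

(a) Volume: 146,000 US gal × 3.785 L/gal = 552,610 L.
(a) After draining 42% and refilling: 78 × 0.58 + 17 × 0.42 = 52.38 ppm.
(a) Deficit to target: 64 − 52.38 = 11.62 mg/L.
(a) Mass: 11.62 mg/L × 552,610 L = 6421 g cyanuric acid.

(b) Volume: 153,000 US gal × 3.785 L/gal = 579,105 L.
(b) [OCl⁻]/[HOCl] = 10^(pH − pKa) = 10^(8.16 − 7.41) = 5.623; fraction as HOCl = 1/(1 + 5.623) = 0.151.
(b) Free chlorine required for 2.13 ppm HOCl: 2.13 / 0.151 = 14.11 ppm.
(b) FC to add: 14.11 − 0.6 = 13.51 mg/L as Cl₂.
(b) Cl₂ equivalent: 13.51 mg/L × 579,105 L = 7822 g.
(b) Product at 62.1% available Cl: 7822 / 0.621 = 12,600 g.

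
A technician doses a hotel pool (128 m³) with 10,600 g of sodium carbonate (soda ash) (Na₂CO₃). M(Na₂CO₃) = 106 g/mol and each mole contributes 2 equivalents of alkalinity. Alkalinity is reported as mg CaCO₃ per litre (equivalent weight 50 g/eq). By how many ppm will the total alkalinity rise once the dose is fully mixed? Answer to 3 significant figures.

Volume: 128 m³ = 128,000 L.
Moles of Na₂CO₃: 10,600 g ÷ 106 g/mol = 100 mol → 200 eq of alkalinity.
As CaCO₃: 200 eq × 50 g/eq = 10,000 g.
Rise: 10,000 g / 128,000 L × 1000 = 78.12 mg/L.

78.1 ppm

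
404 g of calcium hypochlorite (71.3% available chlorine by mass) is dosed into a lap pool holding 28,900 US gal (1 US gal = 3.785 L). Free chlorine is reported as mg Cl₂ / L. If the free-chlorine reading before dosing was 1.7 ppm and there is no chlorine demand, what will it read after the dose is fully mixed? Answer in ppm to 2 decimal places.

4.33 ppm

Volume: 28,900 US gal × 3.785 L/gal = 109,386 L.
Available chlorine delivered: 404 g × 0.713 = 288.1 g as Cl₂.
Concentration rise: 288.1 g / 109,386 L = 2.633 mg/L = 2.63 ppm.
Final FC: 1.7 + 2.63 = 4.33 ppm.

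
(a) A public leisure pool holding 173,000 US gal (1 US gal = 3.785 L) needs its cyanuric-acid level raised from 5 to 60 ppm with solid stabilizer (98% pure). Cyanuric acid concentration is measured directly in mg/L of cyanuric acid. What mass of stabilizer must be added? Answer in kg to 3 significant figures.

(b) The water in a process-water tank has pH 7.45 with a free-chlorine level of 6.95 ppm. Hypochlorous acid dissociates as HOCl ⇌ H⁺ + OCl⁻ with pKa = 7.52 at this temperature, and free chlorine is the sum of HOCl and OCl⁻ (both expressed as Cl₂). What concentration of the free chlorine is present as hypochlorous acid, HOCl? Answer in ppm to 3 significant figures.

(a) Volume: 173,000 US gal × 3.785 L/gal = 654,805 L.
(a) CYA to add: (60 − 5) = 55 mg/L × 654,805 L = 36,010 g cyanuric acid.
(a) At 98% purity: 36,010 / 0.98 = 36,750 g product.

(b) [OCl⁻]/[HOCl] = 10^(pH − pKa) = 10^(7.45 − 7.52) = 10^-0.07 = 0.8511.
(b) Fraction as HOCl = 1 / (1 + 0.8511) = 0.5402.
(b) HOCl = 0.5402 × 6.95 ppm = 3.754 ppm.

(a) 36.7 kg; (b) 3.75 ppm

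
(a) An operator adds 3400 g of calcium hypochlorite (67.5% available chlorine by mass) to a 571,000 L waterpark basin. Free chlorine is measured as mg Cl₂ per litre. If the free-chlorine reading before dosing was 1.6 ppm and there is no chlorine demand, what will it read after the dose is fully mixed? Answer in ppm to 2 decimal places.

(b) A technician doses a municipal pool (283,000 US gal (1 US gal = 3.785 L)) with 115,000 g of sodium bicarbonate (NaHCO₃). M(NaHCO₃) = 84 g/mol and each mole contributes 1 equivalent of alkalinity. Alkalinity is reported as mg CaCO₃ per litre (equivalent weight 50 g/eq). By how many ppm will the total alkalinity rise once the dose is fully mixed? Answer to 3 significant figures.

(a) 5.62 ppm; (b) 63.9 ppm

(a) Available chlorine delivered: 3400 g × 0.675 = 2295 g as Cl₂.
(a) Concentration rise: 2295 g / 571,000 L = 4.019 mg/L = 4.02 ppm.
(a) Final FC: 1.6 + 4.02 = 5.62 ppm.

(b) Volume: 283,000 US gal × 3.785 L/gal = 1,071,155 L.
(b) Moles of NaHCO₃: 115,000 g ÷ 84 g/mol = 1369 mol → 1369 eq of alkalinity.
(b) As CaCO₃: 1369 eq × 50 g/eq = 68,450 g.
(b) Rise: 68,450 g / 1,071,155 L × 1000 = 63.91 mg/L.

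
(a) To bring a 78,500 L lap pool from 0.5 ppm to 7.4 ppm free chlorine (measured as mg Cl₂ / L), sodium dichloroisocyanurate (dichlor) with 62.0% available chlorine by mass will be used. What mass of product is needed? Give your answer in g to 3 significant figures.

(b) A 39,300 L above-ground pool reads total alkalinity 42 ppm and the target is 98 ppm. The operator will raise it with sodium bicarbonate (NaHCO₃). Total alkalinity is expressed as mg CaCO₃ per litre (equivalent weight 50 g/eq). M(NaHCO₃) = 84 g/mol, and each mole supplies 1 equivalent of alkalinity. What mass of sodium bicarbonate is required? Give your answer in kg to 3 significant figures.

(a) 874 g; (b) 3.70 kg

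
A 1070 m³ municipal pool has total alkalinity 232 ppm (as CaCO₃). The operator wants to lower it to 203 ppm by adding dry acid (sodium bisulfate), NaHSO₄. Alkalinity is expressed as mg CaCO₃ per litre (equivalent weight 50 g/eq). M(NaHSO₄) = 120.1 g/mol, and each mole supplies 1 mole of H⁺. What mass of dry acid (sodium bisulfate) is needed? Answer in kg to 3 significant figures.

Volume: 1070 m³ = 1,070,000 L.
Alkalinity to neutralize: (232 − 203) = 29 mg/L as CaCO₃ × 1,070,000 L = 31,030 g as CaCO₃.
Equivalents of H⁺ required: 31,030 ÷ 50 g/eq = 620.6 eq = 620.6 mol NaHSO₄.
Mass of NaHSO₄: 620.6 × 120.1 = 74,530 g.

74.5 kg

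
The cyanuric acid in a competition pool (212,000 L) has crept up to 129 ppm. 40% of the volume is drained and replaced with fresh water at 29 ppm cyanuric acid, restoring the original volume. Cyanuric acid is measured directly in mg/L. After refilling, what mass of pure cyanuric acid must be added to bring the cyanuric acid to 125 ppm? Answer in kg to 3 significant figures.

7.63 kg

After draining 40% and refilling: 129 × 0.60 + 29 × 0.40 = 89 ppm.
Deficit to target: 125 − 89 = 36 mg/L.
Mass: 36 mg/L × 212,000 L = 7632 g cyanuric acid.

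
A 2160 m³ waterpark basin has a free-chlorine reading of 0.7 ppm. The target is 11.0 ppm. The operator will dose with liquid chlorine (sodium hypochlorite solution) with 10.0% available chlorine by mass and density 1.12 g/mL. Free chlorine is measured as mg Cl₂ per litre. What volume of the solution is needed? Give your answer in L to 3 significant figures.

Volume: 2160 m³ = 2,160,000 L.
Chlorine deficit: 11.0 − 0.7 = 10.3 ppm = 10.3 mg/L as Cl₂.
Cl₂ equivalent needed: 10.3 mg/L × 2,160,000 L = 22,250,000 mg = 22,250 g.
Product at 10.0% available chlorine: 22,250 / 0.1 = 222,500 g.
Volume at density 1.12 g/mL: 222,500 g ÷ 1.12 g/mL = 198,600 mL.

199 L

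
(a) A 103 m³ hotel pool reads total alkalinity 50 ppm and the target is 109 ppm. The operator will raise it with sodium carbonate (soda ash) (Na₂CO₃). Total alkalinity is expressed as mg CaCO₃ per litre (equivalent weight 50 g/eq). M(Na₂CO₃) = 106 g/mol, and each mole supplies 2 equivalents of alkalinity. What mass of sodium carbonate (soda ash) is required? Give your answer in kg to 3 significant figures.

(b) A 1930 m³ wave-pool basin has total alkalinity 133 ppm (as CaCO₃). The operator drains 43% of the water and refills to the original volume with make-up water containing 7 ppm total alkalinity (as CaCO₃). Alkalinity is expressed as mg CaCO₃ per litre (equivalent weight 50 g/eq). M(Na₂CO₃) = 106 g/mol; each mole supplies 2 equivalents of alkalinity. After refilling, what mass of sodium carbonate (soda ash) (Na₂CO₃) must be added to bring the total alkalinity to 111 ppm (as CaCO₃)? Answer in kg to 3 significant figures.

(a) 6.44 kg; (b) 65.8 kg

(a) Volume: 103 m³ = 103,000 L.
(a) Alkalinity to add: (109 − 50) = 59 mg/L as CaCO₃ × 103,000 L = 6077 g as CaCO₃.
(a) Equivalents: 6077 g ÷ 50 g/eq = 121.5 eq.
(a) Each mole of Na₂CO₃ supplies 2 eq, so 121.5 / 2 = 60.77 mol.
(a) Mass: 60.77 mol × 106 g/mol = 6442 g.

(b) Volume: 1930 m³ = 1,930,000 L.
(b) After draining 43% and refilling: 133 × 0.57 + 7 × 0.43 = 78.82 ppm.
(b) Deficit to target: 111 − 78.82 = 32.18 mg/L.
(b) As CaCO₃: 32.18 mg/L × 1,930,000 L = 62,110 g; ÷ 50 g/eq ÷ 2 = 621.1 mol Na₂CO₃.
(b) Mass: 621.1 × 106 = 65,830 g.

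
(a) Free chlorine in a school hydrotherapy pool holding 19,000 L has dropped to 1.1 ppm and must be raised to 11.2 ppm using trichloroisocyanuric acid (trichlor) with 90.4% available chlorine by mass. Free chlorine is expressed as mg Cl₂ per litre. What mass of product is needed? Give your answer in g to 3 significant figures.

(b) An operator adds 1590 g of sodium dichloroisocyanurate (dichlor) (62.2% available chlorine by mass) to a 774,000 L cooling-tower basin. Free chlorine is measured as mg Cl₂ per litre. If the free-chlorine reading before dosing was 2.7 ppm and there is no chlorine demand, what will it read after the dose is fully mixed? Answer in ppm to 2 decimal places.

(a) Chlorine deficit: 11.2 − 1.1 = 10.1 ppm = 10.1 mg/L as Cl₂.
(a) Cl₂ equivalent needed: 10.1 mg/L × 19,000 L = 191,900 mg = 191.9 g.
(a) Product at 90.4% available chlorine: 191.9 / 0.904 = 212.3 g.

(b) Available chlorine delivered: 1590 g × 0.622 = 989 g as Cl₂.
(b) Concentration rise: 989 g / 774,000 L = 1.278 mg/L = 1.28 ppm.
(b) Final FC: 2.7 + 1.28 = 3.98 ppm.

(a) 212 g; (b) 3.98 ppm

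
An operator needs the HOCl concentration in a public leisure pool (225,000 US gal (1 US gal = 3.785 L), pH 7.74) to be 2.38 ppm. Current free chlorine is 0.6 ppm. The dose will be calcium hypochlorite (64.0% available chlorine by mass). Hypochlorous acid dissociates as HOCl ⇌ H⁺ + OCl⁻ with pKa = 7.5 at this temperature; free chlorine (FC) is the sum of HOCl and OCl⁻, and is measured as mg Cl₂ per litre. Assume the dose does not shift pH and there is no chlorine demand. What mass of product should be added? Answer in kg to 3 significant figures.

7.87 kg

Volume: 225,000 US gal × 3.785 L/gal = 851,625 L.
[OCl⁻]/[HOCl] = 10^(pH − pKa) = 10^(7.74 − 7.5) = 1.738; fraction as HOCl = 1/(1 + 1.738) = 0.3653.
Free chlorine required for 2.38 ppm HOCl: 2.38 / 0.3653 = 6.516 ppm.
FC to add: 6.516 − 0.6 = 5.916 mg/L as Cl₂.
Cl₂ equivalent: 5.916 mg/L × 851,625 L = 5038 g.
Product at 64.0% available Cl: 5038 / 0.64 = 7872 g.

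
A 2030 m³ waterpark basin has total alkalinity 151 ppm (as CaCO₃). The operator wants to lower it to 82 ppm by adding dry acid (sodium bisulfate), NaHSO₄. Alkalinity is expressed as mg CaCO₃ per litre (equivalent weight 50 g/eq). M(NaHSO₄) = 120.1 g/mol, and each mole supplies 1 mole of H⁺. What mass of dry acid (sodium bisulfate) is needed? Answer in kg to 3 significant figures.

Volume: 2030 m³ = 2,030,000 L.
Alkalinity to neutralize: (151 − 82) = 69 mg/L as CaCO₃ × 2,030,000 L = 140,100 g as CaCO₃.
Equivalents of H⁺ required: 140,100 ÷ 50 g/eq = 2801 eq = 2801 mol NaHSO₄.
Mass of NaHSO₄: 2801 × 120.1 = 336,400 g.

336 kg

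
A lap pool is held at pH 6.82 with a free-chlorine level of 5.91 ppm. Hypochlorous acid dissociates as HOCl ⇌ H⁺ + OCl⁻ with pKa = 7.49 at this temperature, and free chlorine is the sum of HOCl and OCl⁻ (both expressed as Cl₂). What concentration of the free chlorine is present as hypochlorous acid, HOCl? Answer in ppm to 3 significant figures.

4.87 ppm

[OCl⁻]/[HOCl] = 10^(pH − pKa) = 10^(6.82 − 7.49) = 10^-0.67 = 0.2138.
Fraction as HOCl = 1 / (1 + 0.2138) = 0.8239.
HOCl = 0.8239 × 5.91 ppm = 4.869 ppm.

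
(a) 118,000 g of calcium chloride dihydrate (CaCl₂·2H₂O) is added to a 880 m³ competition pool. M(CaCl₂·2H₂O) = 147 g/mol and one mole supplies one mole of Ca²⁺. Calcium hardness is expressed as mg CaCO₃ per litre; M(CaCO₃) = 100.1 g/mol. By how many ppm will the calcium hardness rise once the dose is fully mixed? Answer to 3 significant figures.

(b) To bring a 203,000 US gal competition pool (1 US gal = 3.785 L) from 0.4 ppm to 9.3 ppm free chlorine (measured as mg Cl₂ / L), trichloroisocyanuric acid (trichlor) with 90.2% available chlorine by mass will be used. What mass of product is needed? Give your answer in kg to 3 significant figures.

(a) Volume: 880 m³ = 880,000 L.
(a) Moles of Ca²⁺: 118,000 g ÷ 147 g/mol = 802.7 mol.
(a) As CaCO₃: 802.7 mol × 100.1 g/mol = 80,350 g.
(a) Rise: 80,350 g / 880,000 L × 1000 = 91.31 mg/L.

(b) Volume: 203,000 US gal × 3.785 L/gal = 768,355 L.
(b) Chlorine deficit: 9.3 − 0.4 = 8.9 ppm = 8.9 mg/L as Cl₂.
(b) Cl₂ equivalent needed: 8.9 mg/L × 768,355 L = 6,838,000 mg = 6838 g.
(b) Product at 90.2% available chlorine: 6838 / 0.902 = 7581 g.

(a) 91.3 ppm; (b) 7.58 kg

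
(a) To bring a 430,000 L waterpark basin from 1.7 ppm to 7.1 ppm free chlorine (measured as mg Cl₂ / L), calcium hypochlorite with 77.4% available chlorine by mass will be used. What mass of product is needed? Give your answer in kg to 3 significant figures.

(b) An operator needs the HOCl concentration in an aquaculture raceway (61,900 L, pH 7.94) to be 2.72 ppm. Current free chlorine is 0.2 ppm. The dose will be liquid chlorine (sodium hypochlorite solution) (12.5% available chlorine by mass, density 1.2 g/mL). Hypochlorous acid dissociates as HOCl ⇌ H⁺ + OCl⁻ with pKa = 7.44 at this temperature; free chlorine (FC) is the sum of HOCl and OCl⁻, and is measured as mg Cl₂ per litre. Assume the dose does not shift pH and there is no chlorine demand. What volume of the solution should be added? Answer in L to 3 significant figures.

(a) 3.00 kg; (b) 4.59 L

(a) Chlorine deficit: 7.1 − 1.7 = 5.4 ppm = 5.4 mg/L as Cl₂.
(a) Cl₂ equivalent needed: 5.4 mg/L × 430,000 L = 2,322,000 mg = 2322 g.
(a) Product at 77.4% available chlorine: 2322 / 0.774 = 3000 g.

(b) [OCl⁻]/[HOCl] = 10^(pH − pKa) = 10^(7.94 − 7.44) = 3.162; fraction as HOCl = 1/(1 + 3.162) = 0.2403.
(b) Free chlorine required for 2.72 ppm HOCl: 2.72 / 0.2403 = 11.32 ppm.
(b) FC to add: 11.32 − 0.2 = 11.12 mg/L as Cl₂.
(b) Cl₂ equivalent: 11.12 mg/L × 61,900 L = 688.4 g.
(b) Product at 12.5% available Cl: 688.4 / 0.125 = 5507 g.
(b) Volume: 5507 g ÷ 1.2 g/mL = 4589 mL.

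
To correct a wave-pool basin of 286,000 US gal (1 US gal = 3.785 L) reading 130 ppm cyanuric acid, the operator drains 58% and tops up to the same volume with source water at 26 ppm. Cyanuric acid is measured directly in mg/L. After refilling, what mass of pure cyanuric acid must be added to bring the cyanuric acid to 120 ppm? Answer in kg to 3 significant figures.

54.5 kg

Volume: 286,000 US gal × 3.785 L/gal = 1,082,510 L.
After draining 58% and refilling: 130 × 0.42 + 26 × 0.58 = 69.68 ppm.
Deficit to target: 120 − 69.68 = 50.32 mg/L.
Mass: 50.32 mg/L × 1,082,510 L = 54,470 g cyanuric acid.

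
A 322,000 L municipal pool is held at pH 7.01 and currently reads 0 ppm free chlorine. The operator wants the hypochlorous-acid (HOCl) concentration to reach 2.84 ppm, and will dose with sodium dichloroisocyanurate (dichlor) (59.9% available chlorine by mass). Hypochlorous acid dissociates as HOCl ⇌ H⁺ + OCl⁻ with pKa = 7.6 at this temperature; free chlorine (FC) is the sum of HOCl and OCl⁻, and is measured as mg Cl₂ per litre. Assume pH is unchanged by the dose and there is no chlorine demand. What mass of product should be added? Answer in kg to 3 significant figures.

1.92 kg

[OCl⁻]/[HOCl] = 10^(pH − pKa) = 10^(7.01 − 7.6) = 0.257; fraction as HOCl = 1/(1 + 0.257) = 0.7955.
Free chlorine required for 2.84 ppm HOCl: 2.84 / 0.7955 = 3.57 ppm.
FC to add: 3.57 − 0 = 3.57 mg/L as Cl₂.
Cl₂ equivalent: 3.57 mg/L × 322,000 L = 1150 g.
Product at 59.9% available Cl: 1150 / 0.599 = 1919 g.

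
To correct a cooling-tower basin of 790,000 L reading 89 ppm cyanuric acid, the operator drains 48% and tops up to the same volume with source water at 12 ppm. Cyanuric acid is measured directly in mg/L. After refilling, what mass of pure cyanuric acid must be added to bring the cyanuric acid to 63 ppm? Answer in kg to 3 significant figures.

8.66 kg

After draining 48% and refilling: 89 × 0.52 + 12 × 0.48 = 52.04 ppm.
Deficit to target: 63 − 52.04 = 10.96 mg/L.
Mass: 10.96 mg/L × 790,000 L = 8658 g cyanuric acid.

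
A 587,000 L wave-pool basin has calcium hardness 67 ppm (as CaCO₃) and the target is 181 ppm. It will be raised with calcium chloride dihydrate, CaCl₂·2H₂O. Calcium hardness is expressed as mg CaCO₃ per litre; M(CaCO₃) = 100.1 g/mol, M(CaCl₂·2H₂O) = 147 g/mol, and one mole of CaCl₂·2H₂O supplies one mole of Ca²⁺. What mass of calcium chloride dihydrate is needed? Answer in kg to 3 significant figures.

Hardness to add: (181 − 67) = 114 mg/L as CaCO₃ × 587,000 L = 66,920 g as CaCO₃.
Moles of Ca²⁺ (1 mol Ca²⁺ ≡ 1 mol CaCO₃): 66,920 / 100.1 g/mol = 668.5 mol.
Mass of CaCl₂·2H₂O: 668.5 × 147 = 98,270 g.

98.3 kg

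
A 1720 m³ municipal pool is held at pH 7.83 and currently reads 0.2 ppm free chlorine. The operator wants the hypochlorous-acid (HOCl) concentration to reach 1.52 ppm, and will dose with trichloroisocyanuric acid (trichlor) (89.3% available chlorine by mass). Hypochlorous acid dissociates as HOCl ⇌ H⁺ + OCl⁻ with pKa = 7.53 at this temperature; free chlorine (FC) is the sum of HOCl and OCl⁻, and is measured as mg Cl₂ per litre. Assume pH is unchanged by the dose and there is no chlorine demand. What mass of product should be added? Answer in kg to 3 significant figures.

Volume: 1720 m³ = 1,720,000 L.
[OCl⁻]/[HOCl] = 10^(pH − pKa) = 10^(7.83 − 7.53) = 1.995; fraction as HOCl = 1/(1 + 1.995) = 0.3339.
Free chlorine required for 1.52 ppm HOCl: 1.52 / 0.3339 = 4.553 ppm.
FC to add: 4.553 − 0.2 = 4.353 mg/L as Cl₂.
Cl₂ equivalent: 4.353 mg/L × 1,720,000 L = 7487 g.
Product at 89.3% available Cl: 7487 / 0.893 = 8384 g.

8.38 kg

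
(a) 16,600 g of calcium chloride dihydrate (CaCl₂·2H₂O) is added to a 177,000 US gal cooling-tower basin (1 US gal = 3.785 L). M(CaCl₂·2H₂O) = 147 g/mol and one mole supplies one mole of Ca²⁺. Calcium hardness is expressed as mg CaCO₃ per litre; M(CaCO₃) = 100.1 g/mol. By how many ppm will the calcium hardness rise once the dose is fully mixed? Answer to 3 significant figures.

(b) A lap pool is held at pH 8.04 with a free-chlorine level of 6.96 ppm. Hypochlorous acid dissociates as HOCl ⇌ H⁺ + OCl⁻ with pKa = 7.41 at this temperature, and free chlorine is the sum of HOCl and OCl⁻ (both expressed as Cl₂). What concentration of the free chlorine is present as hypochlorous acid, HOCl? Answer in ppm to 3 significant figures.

(a) 16.9 ppm; (b) 1.32 ppm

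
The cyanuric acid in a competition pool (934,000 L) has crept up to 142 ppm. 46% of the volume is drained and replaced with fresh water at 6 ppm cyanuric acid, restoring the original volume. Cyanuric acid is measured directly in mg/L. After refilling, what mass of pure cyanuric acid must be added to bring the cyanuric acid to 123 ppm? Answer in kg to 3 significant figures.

40.7 kg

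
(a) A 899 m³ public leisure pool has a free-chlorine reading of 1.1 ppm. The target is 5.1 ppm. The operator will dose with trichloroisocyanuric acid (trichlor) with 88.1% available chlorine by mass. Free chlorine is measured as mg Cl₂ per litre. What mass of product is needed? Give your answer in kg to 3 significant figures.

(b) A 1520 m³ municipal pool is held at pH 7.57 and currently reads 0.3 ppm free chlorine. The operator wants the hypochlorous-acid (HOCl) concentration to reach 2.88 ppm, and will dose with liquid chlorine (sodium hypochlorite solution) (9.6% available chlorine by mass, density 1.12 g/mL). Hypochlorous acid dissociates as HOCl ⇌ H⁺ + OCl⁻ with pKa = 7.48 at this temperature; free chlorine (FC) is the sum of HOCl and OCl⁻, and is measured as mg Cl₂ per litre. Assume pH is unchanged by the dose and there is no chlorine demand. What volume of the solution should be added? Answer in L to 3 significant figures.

(a) Volume: 899 m³ = 899,000 L.
(a) Chlorine deficit: 5.1 − 1.1 = 4 ppm = 4 mg/L as Cl₂.
(a) Cl₂ equivalent needed: 4 mg/L × 899,000 L = 3,596,000 mg = 3596 g.
(a) Product at 88.1% available chlorine: 3596 / 0.881 = 4082 g.

(b) Volume: 1520 m³ = 1,520,000 L.
(b) [OCl⁻]/[HOCl] = 10^(pH − pKa) = 10^(7.57 − 7.48) = 1.23; fraction as HOCl = 1/(1 + 1.23) = 0.4484.
(b) Free chlorine required for 2.88 ppm HOCl: 2.88 / 0.4484 = 6.423 ppm.
(b) FC to add: 6.423 − 0.3 = 6.123 mg/L as Cl₂.
(b) Cl₂ equivalent: 6.123 mg/L × 1,520,000 L = 9307 g.
(b) Product at 9.6% available Cl: 9307 / 0.096 = 96,950 g.
(b) Volume: 96,950 g ÷ 1.12 g/mL = 86,560 mL.

(a) 4.08 kg; (b) 86.6 L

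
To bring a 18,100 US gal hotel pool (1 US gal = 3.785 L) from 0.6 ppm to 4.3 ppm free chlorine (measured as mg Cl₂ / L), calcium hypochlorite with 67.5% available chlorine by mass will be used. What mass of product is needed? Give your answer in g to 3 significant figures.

Volume: 18,100 US gal × 3.785 L/gal = 68,508 L.
Chlorine deficit: 4.3 − 0.6 = 3.7 ppm = 3.7 mg/L as Cl₂.
Cl₂ equivalent needed: 3.7 mg/L × 68,508 L = 253,500 mg = 253.5 g.
Product at 67.5% available chlorine: 253.5 / 0.675 = 375.5 g.

376 g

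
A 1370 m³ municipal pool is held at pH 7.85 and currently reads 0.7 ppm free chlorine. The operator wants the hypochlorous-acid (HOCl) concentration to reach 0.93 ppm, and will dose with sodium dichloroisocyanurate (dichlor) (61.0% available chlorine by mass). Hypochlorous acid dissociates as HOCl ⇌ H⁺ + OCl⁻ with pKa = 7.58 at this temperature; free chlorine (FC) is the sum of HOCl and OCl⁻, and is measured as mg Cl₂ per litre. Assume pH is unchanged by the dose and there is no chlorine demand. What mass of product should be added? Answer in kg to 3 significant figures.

4.41 kg

Volume: 1370 m³ = 1,370,000 L.
[OCl⁻]/[HOCl] = 10^(pH − pKa) = 10^(7.85 − 7.58) = 1.862; fraction as HOCl = 1/(1 + 1.862) = 0.3494.
Free chlorine required for 0.93 ppm HOCl: 0.93 / 0.3494 = 2.662 ppm.
FC to add: 2.662 − 0.7 = 1.962 mg/L as Cl₂.
Cl₂ equivalent: 1.962 mg/L × 1,370,000 L = 2688 g.
Product at 61.0% available Cl: 2688 / 0.61 = 4406 g.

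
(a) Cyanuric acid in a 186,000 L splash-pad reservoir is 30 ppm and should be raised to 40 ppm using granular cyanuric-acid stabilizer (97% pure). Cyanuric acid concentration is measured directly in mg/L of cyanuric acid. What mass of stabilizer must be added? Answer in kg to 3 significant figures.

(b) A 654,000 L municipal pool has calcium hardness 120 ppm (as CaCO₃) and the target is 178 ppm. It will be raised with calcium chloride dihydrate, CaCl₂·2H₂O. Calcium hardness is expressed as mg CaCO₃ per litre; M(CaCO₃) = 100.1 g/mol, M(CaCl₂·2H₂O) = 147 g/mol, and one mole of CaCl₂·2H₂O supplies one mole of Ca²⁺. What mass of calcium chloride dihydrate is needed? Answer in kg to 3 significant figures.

(a) 1.92 kg; (b) 55.7 kg

(a) CYA to add: (40 − 30) = 10 mg/L × 186,000 L = 1860 g cyanuric acid.
(a) At 97% purity: 1860 / 0.97 = 1918 g product.

(b) Hardness to add: (178 − 120) = 58 mg/L as CaCO₃ × 654,000 L = 37,930 g as CaCO₃.
(b) Moles of Ca²⁺ (1 mol Ca²⁺ ≡ 1 mol CaCO₃): 37,930 / 100.1 g/mol = 378.9 mol.
(b) Mass of CaCl₂·2H₂O: 378.9 × 147 = 55,700 g.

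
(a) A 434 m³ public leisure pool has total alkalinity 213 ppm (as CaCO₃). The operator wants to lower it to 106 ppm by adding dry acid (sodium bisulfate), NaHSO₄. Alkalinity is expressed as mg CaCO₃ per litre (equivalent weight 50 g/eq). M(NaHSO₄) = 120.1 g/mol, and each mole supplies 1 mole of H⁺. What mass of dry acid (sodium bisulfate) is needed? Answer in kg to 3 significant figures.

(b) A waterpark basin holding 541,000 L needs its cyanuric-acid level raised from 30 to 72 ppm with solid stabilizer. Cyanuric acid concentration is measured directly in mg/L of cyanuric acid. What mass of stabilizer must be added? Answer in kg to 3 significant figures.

(a) 112 kg; (b) 22.7 kg

(a) Volume: 434 m³ = 434,000 L.
(a) Alkalinity to neutralize: (213 − 106) = 107 mg/L as CaCO₃ × 434,000 L = 46,440 g as CaCO₃.
(a) Equivalents of H⁺ required: 46,440 ÷ 50 g/eq = 928.8 eq = 928.8 mol NaHSO₄.
(a) Mass of NaHSO₄: 928.8 × 120.1 = 111,500 g.

(b) CYA to add: (72 − 30) = 42 mg/L × 541,000 L = 22,720 g cyanuric acid.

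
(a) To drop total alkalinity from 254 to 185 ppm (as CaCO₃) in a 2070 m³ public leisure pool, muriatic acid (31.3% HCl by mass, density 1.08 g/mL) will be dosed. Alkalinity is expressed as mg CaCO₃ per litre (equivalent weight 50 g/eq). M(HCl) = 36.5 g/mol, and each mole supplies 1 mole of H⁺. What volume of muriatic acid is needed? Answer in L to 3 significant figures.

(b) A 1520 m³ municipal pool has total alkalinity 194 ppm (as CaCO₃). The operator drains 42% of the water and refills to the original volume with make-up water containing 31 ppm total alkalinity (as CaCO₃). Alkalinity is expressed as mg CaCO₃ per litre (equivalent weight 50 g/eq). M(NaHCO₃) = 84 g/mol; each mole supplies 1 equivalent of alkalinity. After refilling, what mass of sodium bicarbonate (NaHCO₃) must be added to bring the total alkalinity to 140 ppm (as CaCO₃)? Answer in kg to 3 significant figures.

(a) 308 L; (b) 36.9 kg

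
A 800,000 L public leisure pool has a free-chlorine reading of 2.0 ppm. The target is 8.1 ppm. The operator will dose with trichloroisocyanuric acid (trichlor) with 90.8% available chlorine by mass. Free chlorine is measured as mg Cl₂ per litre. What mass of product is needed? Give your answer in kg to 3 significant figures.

Chlorine deficit: 8.1 − 2.0 = 6.1 ppm = 6.1 mg/L as Cl₂.
Cl₂ equivalent needed: 6.1 mg/L × 800,000 L = 4,880,000 mg = 4880 g.
Product at 90.8% available chlorine: 4880 / 0.908 = 5374 g.

5.37 kg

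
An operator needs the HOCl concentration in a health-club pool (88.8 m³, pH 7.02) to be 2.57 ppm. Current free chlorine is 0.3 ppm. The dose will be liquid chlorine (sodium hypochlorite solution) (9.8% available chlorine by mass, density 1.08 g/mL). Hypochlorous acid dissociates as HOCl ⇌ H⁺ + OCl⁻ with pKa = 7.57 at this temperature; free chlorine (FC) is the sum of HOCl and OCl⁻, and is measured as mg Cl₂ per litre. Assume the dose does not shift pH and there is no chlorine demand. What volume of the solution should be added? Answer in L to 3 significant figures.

Volume: 88.8 m³ = 88,800 L.
[OCl⁻]/[HOCl] = 10^(pH − pKa) = 10^(7.02 − 7.57) = 0.2818; fraction as HOCl = 1/(1 + 0.2818) = 0.7801.
Free chlorine required for 2.57 ppm HOCl: 2.57 / 0.7801 = 3.294 ppm.
FC to add: 3.294 − 0.3 = 2.994 mg/L as Cl₂.
Cl₂ equivalent: 2.994 mg/L × 88,800 L = 265.9 g.
Product at 9.8% available Cl: 265.9 / 0.098 = 2713 g.
Volume: 2713 g ÷ 1.08 g/mL = 2512 mL.

2.51 L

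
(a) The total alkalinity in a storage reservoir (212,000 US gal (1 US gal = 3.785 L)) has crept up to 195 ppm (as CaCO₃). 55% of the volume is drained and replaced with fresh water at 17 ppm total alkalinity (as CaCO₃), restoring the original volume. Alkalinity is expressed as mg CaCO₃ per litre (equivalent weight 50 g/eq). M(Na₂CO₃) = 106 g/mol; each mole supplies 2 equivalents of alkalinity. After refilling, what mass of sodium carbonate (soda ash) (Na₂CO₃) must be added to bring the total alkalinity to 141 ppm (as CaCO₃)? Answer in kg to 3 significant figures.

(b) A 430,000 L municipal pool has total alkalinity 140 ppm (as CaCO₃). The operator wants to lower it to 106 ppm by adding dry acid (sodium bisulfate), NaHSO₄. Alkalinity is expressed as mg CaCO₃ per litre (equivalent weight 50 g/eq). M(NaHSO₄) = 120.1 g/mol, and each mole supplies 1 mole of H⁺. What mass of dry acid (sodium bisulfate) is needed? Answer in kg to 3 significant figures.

(a) Volume: 212,000 US gal × 3.785 L/gal = 802,420 L.
(a) After draining 55% and refilling: 195 × 0.45 + 17 × 0.55 = 97.1 ppm.
(a) Deficit to target: 141 − 97.1 = 43.9 mg/L.
(a) As CaCO₃: 43.9 mg/L × 802,420 L = 35,230 g; ÷ 50 g/eq ÷ 2 = 352.3 mol Na₂CO₃.
(a) Mass: 352.3 × 106 = 37,340 g.

(b) Alkalinity to neutralize: (140 − 106) = 34 mg/L as CaCO₃ × 430,000 L = 14,620 g as CaCO₃.
(b) Equivalents of H⁺ required: 14,620 ÷ 50 g/eq = 292.4 eq = 292.4 mol NaHSO₄.
(b) Mass of NaHSO₄: 292.4 × 120.1 = 35,120 g.

(a) 37.3 kg; (b) 35.1 kg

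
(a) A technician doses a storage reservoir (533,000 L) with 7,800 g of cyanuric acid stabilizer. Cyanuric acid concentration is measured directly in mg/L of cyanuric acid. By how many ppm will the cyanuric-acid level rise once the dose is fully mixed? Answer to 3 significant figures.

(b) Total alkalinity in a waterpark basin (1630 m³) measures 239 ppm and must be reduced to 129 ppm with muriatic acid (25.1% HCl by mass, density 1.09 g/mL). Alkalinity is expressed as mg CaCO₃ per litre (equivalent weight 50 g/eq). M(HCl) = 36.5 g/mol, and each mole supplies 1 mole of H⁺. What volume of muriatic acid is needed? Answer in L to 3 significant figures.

(a) Rise: 7,800 g / 533,000 L × 1000 = 14.63 mg/L.

(b) Volume: 1630 m³ = 1,630,000 L.
(b) Alkalinity to neutralize: (239 − 129) = 110 mg/L as CaCO₃ × 1,630,000 L = 179,300 g as CaCO₃.
(b) Equivalents of H⁺ required: 179,300 ÷ 50 g/eq = 3586 eq = 3586 mol HCl.
(b) Mass of HCl: 3586 × 36.5 = 130,900 g.
(b) Mass of 25.1% solution: 130,900 / 0.251 = 521,500 g.
(b) Volume: 521,500 g ÷ 1.09 g/mL = 478,400 mL.

(a) 14.6 ppm; (b) 478 L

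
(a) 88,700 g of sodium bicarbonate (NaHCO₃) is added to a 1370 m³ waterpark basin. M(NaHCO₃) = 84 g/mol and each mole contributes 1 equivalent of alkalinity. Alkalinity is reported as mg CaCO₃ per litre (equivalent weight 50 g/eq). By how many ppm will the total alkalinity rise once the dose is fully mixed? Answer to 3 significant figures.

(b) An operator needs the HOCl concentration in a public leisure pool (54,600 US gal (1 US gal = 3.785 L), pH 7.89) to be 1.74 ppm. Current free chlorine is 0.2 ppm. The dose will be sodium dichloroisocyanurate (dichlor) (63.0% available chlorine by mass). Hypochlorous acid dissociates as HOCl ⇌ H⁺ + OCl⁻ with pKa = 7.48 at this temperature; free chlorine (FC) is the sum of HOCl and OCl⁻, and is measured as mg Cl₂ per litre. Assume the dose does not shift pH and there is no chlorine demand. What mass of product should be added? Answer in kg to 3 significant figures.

(a) 38.5 ppm; (b) 1.97 kg

(a) Volume: 1370 m³ = 1,370,000 L.
(a) Moles of NaHCO₃: 88,700 g ÷ 84 g/mol = 1056 mol → 1056 eq of alkalinity.
(a) As CaCO₃: 1056 eq × 50 g/eq = 52,800 g.
(a) Rise: 52,800 g / 1,370,000 L × 1000 = 38.54 mg/L.

(b) Volume: 54,600 US gal × 3.785 L/gal = 206,661 L.
(b) [OCl⁻]/[HOCl] = 10^(pH − pKa) = 10^(7.89 − 7.48) = 2.57; fraction as HOCl = 1/(1 + 2.57) = 0.2801.
(b) Free chlorine required for 1.74 ppm HOCl: 1.74 / 0.2801 = 6.212 ppm.
(b) FC to add: 6.212 − 0.2 = 6.012 mg/L as Cl₂.
(b) Cl₂ equivalent: 6.012 mg/L × 206,661 L = 1243 g.
(b) Product at 63.0% available Cl: 1243 / 0.63 = 1972 g.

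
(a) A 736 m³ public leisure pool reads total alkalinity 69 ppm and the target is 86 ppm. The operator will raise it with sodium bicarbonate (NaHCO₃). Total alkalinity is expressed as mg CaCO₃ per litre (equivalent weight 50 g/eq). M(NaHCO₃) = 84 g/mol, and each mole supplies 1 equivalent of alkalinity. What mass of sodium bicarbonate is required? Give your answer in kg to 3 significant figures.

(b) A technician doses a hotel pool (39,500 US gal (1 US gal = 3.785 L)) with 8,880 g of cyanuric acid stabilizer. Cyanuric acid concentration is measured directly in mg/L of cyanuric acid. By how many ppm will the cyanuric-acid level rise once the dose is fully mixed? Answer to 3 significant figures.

(a) Volume: 736 m³ = 736,000 L.
(a) Alkalinity to add: (86 − 69) = 17 mg/L as CaCO₃ × 736,000 L = 12,510 g as CaCO₃.
(a) Equivalents: 12,510 g ÷ 50 g/eq = 250.2 eq.
(a) NaHCO₃ supplies 1 eq per mole → 250.2 mol.
(a) Mass: 250.2 mol × 84 g/mol = 21,020 g.

(b) Volume: 39,500 US gal × 3.785 L/gal = 149,508 L.
(b) Rise: 8,880 g / 149,508 L × 1000 = 59.4 mg/L.

(a) 21.0 kg; (b) 59.4 ppm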